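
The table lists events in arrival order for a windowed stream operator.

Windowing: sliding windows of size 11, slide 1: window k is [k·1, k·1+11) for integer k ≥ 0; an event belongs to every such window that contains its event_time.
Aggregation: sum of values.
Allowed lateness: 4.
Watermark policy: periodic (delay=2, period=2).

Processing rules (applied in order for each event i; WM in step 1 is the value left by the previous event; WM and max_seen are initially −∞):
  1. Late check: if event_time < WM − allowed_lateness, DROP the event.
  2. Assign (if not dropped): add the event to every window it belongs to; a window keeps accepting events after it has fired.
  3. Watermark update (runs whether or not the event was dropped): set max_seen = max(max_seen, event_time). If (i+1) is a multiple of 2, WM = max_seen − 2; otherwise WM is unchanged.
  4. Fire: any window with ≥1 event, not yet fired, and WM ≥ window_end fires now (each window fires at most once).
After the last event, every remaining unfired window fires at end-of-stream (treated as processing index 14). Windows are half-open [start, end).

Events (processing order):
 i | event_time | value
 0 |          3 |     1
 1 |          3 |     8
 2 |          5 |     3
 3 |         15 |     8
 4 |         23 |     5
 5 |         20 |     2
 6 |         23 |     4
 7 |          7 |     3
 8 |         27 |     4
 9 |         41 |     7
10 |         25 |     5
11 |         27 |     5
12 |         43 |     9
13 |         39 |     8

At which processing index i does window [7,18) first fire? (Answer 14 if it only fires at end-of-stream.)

5

i=0 t=3 v=1: → [3,14),[2,13),[1,12),[0,11); WM=−∞
i=1 t=3 v=8: → [3,14),[2,13),[1,12),[0,11); WM=1
i=2 t=5 v=3: → [5,16),[4,15),[3,14),[2,13),[1,12),[0,11); WM=1
i=3 t=15 v=8: → [15,26),[14,25),[13,24),[12,23),[11,22),[10,21),[9,20),[8,19),[7,18),[6,17),[5,16); WM=13; [0,11) fires=12 [1,12) fires=12 [2,13) fires=12
i=4 t=23 v=5: → [23,34),[22,33),[21,32),[20,31),[19,30),[18,29),[17,28),[16,27),[15,26),[14,25),[13,24); WM=13
i=5 t=20 v=2: → [20,31),[19,30),[18,29),[17,28),[16,27),[15,26),[14,25),[13,24),[12,23),[11,22),[10,21); WM=21; [3,14) fires=12 [4,15) fires=3 [5,16) fires=11 [6,17) fires=8 [7,18) fires=8 [8,19) fires=8 [9,20) fires=8 [10,21) fires=10
i=6 t=23 v=4: → [23,34),[22,33),[21,32),[20,31),[19,30),[18,29),[17,28),[16,27),[15,26),[14,25),[13,24); WM=21
i=7 t=7 v=3: DROP (t<21-4); WM=21
i=8 t=27 v=4: → [27,38),[26,37),[25,36),[24,35),[23,34),[22,33),[21,32),[20,31),[19,30),[18,29),[17,28); WM=21
i=9 t=41 v=7: → [41,52),[40,51),[39,50),[38,49),[37,48),[36,47),[35,46),[34,45),[33,44),[32,43),[31,42); WM=39; [11,22) fires=10 [12,23) fires=10 [13,24) fires=19 [14,25) fires=19 [15,26) fires=19 [16,27) fires=11 [17,28) fires=15 [18,29) fires=15 [19,30) fires=15 [20,31) fires=15 [21,32) fires=13 [22,33) fires=13 [23,34) fires=13 [24,35) fires=4 [25,36) fires=4 [26,37) fires=4 [27,38) fires=4
i=10 t=25 v=5: DROP (t<39-4); WM=39
i=11 t=27 v=5: DROP (t<39-4); WM=39
i=12 t=43 v=9: → [43,54),[42,53),[41,52),[40,51),[39,50),[38,49),[37,48),[36,47),[35,46),[34,45),[33,44); WM=39
i=13 t=39 v=8: → [39,50),[38,49),[37,48),[36,47),[35,46),[34,45),[33,44),[32,43),[31,42),[30,41),[29,40); WM=41; [29,40) fires=8 [30,41) fires=8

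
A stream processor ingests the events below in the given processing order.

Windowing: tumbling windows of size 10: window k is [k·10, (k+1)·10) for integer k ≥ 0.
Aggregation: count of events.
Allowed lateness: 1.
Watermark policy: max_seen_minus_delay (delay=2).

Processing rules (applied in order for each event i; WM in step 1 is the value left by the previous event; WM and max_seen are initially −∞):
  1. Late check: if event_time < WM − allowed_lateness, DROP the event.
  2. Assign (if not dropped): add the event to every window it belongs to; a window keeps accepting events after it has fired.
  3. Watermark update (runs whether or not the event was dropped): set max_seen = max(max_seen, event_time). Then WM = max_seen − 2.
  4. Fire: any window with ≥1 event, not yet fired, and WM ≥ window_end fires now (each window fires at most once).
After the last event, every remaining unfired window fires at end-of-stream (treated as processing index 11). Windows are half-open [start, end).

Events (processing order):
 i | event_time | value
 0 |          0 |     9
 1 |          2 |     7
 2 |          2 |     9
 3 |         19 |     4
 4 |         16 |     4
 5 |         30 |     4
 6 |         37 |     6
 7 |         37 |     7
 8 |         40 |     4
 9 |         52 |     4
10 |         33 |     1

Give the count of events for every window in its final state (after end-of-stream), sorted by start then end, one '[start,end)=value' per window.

[0,10)=3 [10,20)=2 [30,40)=3 [40,50)=1 [50,60)=1

i=0 t=0 v=9: → [0,10); WM=-2
i=1 t=2 v=7: → [0,10); WM=0
i=2 t=2 v=9: → [0,10); WM=0
i=3 t=19 v=4: → [10,20); WM=17; [0,10) fires=3
i=4 t=16 v=4: → [10,20); WM=17
i=5 t=30 v=4: → [30,40); WM=28; [10,20) fires=2
i=6 t=37 v=6: → [30,40); WM=35
i=7 t=37 v=7: → [30,40); WM=35
i=8 t=40 v=4: → [40,50); WM=38
i=9 t=52 v=4: → [50,60); WM=50; [30,40) fires=3 [40,50) fires=1
i=10 t=33 v=1: DROP (t<50-1); WM=50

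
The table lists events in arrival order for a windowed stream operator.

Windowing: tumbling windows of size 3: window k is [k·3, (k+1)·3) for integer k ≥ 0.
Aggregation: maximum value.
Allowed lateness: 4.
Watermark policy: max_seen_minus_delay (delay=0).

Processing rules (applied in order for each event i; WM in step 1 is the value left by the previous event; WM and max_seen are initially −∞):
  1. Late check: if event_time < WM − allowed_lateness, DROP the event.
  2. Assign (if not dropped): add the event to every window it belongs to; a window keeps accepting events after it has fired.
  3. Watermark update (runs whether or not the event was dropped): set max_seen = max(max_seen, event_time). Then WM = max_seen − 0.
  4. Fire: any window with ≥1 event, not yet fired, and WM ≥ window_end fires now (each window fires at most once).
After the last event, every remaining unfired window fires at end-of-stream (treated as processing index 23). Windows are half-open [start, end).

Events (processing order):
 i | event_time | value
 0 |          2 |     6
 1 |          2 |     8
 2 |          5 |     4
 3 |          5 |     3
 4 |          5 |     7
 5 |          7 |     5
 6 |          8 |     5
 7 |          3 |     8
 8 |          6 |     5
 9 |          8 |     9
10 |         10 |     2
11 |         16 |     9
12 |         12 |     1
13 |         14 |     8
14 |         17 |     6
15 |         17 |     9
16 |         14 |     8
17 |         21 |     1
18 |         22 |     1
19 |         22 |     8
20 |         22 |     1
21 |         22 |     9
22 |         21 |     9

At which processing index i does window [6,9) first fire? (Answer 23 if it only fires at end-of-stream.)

i=0 t=2 v=6: → [0,3); WM=2
i=1 t=2 v=8: → [0,3); WM=2
i=2 t=5 v=4: → [3,6); WM=5; [0,3) fires=8
i=3 t=5 v=3: → [3,6); WM=5
i=4 t=5 v=7: → [3,6); WM=5
i=5 t=7 v=5: → [6,9); WM=7; [3,6) fires=7
i=6 t=8 v=5: → [6,9); WM=8
i=7 t=3 v=8: DROP (t<8-4); WM=8
i=8 t=6 v=5: → [6,9); WM=8
i=9 t=8 v=9: → [6,9); WM=8
i=10 t=10 v=2: → [9,12); WM=10; [6,9) fires=9
i=11 t=16 v=9: → [15,18); WM=16; [9,12) fires=2
i=12 t=12 v=1: → [12,15); WM=16; [12,15) fires=1
i=13 t=14 v=8: → [12,15); WM=16
i=14 t=17 v=6: → [15,18); WM=17
i=15 t=17 v=9: → [15,18); WM=17
i=16 t=14 v=8: → [12,15); WM=17
i=17 t=21 v=1: → [21,24); WM=21; [15,18) fires=9
i=18 t=22 v=1: → [21,24); WM=22
i=19 t=22 v=8: → [21,24); WM=22
i=20 t=22 v=1: → [21,24); WM=22
i=21 t=22 v=9: → [21,24); WM=22
i=22 t=21 v=9: → [21,24); WM=22

10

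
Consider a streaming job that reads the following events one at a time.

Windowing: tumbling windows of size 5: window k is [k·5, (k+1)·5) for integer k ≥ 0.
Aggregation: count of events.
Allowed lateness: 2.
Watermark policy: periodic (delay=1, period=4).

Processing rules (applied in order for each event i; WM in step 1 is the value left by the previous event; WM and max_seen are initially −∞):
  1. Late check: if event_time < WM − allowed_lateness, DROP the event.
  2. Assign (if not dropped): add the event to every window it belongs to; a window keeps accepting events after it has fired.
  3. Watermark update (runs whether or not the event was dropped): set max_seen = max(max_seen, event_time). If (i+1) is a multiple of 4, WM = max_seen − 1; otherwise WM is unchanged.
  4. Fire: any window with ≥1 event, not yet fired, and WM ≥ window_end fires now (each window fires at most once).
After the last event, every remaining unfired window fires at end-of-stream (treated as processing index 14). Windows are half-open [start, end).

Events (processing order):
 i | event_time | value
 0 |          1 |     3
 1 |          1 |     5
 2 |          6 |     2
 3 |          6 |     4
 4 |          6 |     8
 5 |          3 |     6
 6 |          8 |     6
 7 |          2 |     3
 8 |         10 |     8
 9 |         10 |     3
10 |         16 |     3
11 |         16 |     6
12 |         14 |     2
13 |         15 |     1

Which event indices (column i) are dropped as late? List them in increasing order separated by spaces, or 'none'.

7

i=0 t=1 v=3: → [0,5); WM=−∞
i=1 t=1 v=5: → [0,5); WM=−∞
i=2 t=6 v=2: → [5,10); WM=−∞
i=3 t=6 v=4: → [5,10); WM=5; [0,5) fires=2
i=4 t=6 v=8: → [5,10); WM=5
i=5 t=3 v=6: → [0,5); WM=5
i=6 t=8 v=6: → [5,10); WM=5
i=7 t=2 v=3: DROP (t<5-2); WM=7
i=8 t=10 v=8: → [10,15); WM=7
i=9 t=10 v=3: → [10,15); WM=7
i=10 t=16 v=3: → [15,20); WM=7
i=11 t=16 v=6: → [15,20); WM=15; [5,10) fires=4 [10,15) fires=2
i=12 t=14 v=2: → [10,15); WM=15
i=13 t=15 v=1: → [15,20); WM=15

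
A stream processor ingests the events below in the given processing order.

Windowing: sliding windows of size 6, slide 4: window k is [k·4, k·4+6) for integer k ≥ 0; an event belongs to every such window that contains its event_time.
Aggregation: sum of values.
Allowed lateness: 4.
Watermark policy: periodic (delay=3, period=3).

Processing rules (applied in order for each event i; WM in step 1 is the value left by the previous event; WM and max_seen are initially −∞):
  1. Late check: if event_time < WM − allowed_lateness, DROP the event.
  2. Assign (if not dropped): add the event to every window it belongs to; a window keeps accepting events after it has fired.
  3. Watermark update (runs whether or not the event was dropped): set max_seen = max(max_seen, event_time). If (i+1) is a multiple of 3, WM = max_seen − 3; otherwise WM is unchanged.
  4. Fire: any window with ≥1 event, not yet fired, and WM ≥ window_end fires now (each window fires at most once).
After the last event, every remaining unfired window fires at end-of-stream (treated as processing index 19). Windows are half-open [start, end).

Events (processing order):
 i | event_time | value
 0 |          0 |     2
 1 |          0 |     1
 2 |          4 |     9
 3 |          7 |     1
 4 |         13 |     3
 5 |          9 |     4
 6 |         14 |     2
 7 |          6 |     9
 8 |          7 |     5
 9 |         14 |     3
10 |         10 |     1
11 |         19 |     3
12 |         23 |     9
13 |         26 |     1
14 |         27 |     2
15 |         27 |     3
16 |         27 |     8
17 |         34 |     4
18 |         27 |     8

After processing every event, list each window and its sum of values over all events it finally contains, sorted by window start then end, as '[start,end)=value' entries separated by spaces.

i=0 t=0 v=2: → [0,6); WM=−∞
i=1 t=0 v=1: → [0,6); WM=−∞
i=2 t=4 v=9: → [4,10),[0,6); WM=1
i=3 t=7 v=1: → [4,10); WM=1
i=4 t=13 v=3: → [12,18),[8,14); WM=1
i=5 t=9 v=4: → [8,14),[4,10); WM=10; [0,6) fires=12 [4,10) fires=14
i=6 t=14 v=2: → [12,18); WM=10
i=7 t=6 v=9: → [4,10); WM=10
i=8 t=7 v=5: → [4,10); WM=11
i=9 t=14 v=3: → [12,18); WM=11
i=10 t=10 v=1: → [8,14); WM=11
i=11 t=19 v=3: → [16,22); WM=16; [8,14) fires=8
i=12 t=23 v=9: → [20,26); WM=16
i=13 t=26 v=1: → [24,30); WM=16
i=14 t=27 v=2: → [24,30); WM=24; [12,18) fires=8 [16,22) fires=3
i=15 t=27 v=3: → [24,30); WM=24
i=16 t=27 v=8: → [24,30); WM=24
i=17 t=34 v=4: → [32,38); WM=31; [20,26) fires=9 [24,30) fires=14
i=18 t=27 v=8: → [24,30); WM=31

[0,6)=12 [4,10)=28 [8,14)=8 [12,18)=8 [16,22)=3 [20,26)=9 [24,30)=22 [32,38)=4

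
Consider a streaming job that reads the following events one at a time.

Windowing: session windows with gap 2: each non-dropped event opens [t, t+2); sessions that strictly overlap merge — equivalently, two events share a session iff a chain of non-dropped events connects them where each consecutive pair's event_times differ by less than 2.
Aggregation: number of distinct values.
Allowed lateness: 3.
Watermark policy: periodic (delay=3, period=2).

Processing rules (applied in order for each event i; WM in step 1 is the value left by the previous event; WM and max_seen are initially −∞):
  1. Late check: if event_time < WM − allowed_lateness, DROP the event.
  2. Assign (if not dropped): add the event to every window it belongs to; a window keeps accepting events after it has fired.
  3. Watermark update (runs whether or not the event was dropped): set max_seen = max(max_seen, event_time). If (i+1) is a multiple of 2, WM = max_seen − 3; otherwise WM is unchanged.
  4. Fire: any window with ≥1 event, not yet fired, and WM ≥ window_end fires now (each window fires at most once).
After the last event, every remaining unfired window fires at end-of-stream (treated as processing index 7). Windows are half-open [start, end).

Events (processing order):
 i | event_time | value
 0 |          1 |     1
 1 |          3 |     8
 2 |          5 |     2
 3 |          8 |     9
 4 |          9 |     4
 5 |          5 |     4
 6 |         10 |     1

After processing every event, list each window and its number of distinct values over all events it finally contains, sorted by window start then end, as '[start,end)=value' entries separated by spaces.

[1,3)=1 [3,5)=1 [5,7)=2 [8,12)=3

i=0 t=1 v=1: → [1,3); WM=−∞
i=1 t=3 v=8: → [3,5); WM=0
i=2 t=5 v=2: → [5,7); WM=0
i=3 t=8 v=9: → [8,10); WM=5
i=4 t=9 v=4: → [8,11); WM=5
i=5 t=5 v=4: → [5,7); WM=6
i=6 t=10 v=1: → [8,12); WM=6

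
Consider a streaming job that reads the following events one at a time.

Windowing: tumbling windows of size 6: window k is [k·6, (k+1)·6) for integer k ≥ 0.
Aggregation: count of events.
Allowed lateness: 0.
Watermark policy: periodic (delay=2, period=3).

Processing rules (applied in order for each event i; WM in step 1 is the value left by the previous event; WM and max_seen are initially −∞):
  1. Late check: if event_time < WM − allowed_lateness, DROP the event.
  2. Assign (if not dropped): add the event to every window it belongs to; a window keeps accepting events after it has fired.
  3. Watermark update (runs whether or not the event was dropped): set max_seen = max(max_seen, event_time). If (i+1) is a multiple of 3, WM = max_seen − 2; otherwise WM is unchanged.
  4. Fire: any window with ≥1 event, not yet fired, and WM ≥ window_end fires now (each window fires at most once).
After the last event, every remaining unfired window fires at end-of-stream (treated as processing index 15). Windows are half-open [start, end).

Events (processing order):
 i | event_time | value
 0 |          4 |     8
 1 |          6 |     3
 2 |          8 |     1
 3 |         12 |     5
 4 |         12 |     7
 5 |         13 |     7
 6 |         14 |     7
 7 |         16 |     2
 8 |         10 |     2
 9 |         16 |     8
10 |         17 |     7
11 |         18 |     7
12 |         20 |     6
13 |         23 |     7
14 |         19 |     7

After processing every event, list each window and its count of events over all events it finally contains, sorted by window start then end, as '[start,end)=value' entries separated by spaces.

i=0 t=4 v=8: → [0,6); WM=−∞
i=1 t=6 v=3: → [6,12); WM=−∞
i=2 t=8 v=1: → [6,12); WM=6; [0,6) fires=1
i=3 t=12 v=5: → [12,18); WM=6
i=4 t=12 v=7: → [12,18); WM=6
i=5 t=13 v=7: → [12,18); WM=11
i=6 t=14 v=7: → [12,18); WM=11
i=7 t=16 v=2: → [12,18); WM=11
i=8 t=10 v=2: DROP (t<11-0); WM=14; [6,12) fires=2
i=9 t=16 v=8: → [12,18); WM=14
i=10 t=17 v=7: → [12,18); WM=14
i=11 t=18 v=7: → [18,24); WM=16
i=12 t=20 v=6: → [18,24); WM=16
i=13 t=23 v=7: → [18,24); WM=16
i=14 t=19 v=7: → [18,24); WM=21; [12,18) fires=7

[0,6)=1 [6,12)=2 [12,18)=7 [18,24)=4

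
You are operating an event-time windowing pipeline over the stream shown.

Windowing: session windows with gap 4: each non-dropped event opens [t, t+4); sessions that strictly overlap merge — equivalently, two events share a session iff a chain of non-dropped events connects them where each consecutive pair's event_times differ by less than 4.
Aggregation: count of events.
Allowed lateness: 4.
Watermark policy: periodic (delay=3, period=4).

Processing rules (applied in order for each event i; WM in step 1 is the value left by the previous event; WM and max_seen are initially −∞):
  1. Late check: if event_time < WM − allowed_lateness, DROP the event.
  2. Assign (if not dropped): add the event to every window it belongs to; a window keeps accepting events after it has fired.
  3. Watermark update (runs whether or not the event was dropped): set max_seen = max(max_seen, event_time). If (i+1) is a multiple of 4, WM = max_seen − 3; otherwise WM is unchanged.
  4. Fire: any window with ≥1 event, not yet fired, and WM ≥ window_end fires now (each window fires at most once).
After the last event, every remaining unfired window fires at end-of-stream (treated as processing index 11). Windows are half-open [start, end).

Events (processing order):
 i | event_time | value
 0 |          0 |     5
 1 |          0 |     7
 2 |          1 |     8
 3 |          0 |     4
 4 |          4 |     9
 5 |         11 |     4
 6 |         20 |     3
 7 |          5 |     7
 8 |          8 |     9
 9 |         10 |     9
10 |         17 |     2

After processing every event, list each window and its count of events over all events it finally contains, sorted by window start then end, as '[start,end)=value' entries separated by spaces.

i=0 t=0 v=5: → [0,4); WM=−∞
i=1 t=0 v=7: → [0,4); WM=−∞
i=2 t=1 v=8: → [0,5); WM=−∞
i=3 t=0 v=4: → [0,5); WM=-2
i=4 t=4 v=9: → [0,8); WM=-2
i=5 t=11 v=4: → [11,15); WM=-2
i=6 t=20 v=3: → [20,24); WM=-2
i=7 t=5 v=7: → [0,9); WM=17
i=8 t=8 v=9: DROP (t<17-4); WM=17
i=9 t=10 v=9: DROP (t<17-4); WM=17
i=10 t=17 v=2: → [17,24); WM=17

[0,9)=6 [11,15)=1 [17,24)=2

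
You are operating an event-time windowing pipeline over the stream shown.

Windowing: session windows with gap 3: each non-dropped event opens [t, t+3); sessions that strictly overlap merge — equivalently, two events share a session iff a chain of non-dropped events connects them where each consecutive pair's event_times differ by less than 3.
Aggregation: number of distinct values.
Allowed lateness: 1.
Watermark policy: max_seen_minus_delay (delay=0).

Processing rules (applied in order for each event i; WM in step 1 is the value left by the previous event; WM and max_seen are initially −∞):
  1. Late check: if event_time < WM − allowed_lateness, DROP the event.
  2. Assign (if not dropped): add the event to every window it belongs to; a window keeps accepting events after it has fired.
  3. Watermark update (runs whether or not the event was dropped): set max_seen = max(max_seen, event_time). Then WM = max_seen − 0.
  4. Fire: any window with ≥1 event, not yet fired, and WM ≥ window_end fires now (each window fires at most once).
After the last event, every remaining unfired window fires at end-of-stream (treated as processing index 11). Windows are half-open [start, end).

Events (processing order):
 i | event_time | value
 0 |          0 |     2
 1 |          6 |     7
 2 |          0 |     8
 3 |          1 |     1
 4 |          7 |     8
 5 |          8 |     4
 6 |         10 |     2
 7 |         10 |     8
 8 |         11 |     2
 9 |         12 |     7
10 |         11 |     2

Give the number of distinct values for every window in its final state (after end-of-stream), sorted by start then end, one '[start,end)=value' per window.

i=0 t=0 v=2: → [0,3); WM=0
i=1 t=6 v=7: → [6,9); WM=6
i=2 t=0 v=8: DROP (t<6-1); WM=6
i=3 t=1 v=1: DROP (t<6-1); WM=6
i=4 t=7 v=8: → [6,10); WM=7
i=5 t=8 v=4: → [6,11); WM=8
i=6 t=10 v=2: → [6,13); WM=10
i=7 t=10 v=8: → [6,13); WM=10
i=8 t=11 v=2: → [6,14); WM=11
i=9 t=12 v=7: → [6,15); WM=12
i=10 t=11 v=2: → [6,15); WM=12

[0,3)=1 [6,15)=4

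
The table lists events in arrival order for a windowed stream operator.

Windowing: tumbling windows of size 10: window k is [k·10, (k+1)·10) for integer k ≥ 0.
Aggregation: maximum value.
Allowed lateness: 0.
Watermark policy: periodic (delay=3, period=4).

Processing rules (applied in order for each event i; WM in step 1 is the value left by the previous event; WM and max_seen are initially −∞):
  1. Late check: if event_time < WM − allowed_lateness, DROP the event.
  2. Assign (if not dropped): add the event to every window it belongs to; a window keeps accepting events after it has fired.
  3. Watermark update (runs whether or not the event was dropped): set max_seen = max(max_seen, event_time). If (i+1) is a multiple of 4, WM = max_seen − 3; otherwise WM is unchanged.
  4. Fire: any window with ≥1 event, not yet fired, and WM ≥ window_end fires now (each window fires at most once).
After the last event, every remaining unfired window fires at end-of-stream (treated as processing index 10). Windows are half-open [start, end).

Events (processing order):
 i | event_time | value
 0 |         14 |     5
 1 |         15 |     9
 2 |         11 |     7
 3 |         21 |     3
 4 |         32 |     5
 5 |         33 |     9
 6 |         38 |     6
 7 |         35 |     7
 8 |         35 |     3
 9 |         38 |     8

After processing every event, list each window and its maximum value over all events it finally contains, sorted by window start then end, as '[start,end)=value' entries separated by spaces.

[10,20)=9 [20,30)=3 [30,40)=9

i=0 t=14 v=5: → [10,20); WM=−∞
i=1 t=15 v=9: → [10,20); WM=−∞
i=2 t=11 v=7: → [10,20); WM=−∞
i=3 t=21 v=3: → [20,30); WM=18
i=4 t=32 v=5: → [30,40); WM=18
i=5 t=33 v=9: → [30,40); WM=18
i=6 t=38 v=6: → [30,40); WM=18
i=7 t=35 v=7: → [30,40); WM=35; [10,20) fires=9 [20,30) fires=3
i=8 t=35 v=3: → [30,40); WM=35
i=9 t=38 v=8: → [30,40); WM=35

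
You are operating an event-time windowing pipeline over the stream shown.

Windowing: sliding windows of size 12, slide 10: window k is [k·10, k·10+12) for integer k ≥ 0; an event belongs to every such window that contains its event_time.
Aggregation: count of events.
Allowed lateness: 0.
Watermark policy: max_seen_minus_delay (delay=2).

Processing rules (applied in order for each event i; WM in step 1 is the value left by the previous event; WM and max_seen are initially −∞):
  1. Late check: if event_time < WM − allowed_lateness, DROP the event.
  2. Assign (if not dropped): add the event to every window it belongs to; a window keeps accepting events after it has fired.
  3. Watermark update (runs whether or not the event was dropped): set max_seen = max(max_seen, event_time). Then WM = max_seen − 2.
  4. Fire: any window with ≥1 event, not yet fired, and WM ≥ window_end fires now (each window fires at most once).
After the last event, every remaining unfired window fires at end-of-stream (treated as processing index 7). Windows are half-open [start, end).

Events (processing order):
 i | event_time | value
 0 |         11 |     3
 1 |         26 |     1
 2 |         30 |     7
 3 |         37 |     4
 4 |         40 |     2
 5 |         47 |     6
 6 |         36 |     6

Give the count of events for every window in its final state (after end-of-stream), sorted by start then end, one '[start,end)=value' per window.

[0,12)=1 [10,22)=1 [20,32)=2 [30,42)=3 [40,52)=2

i=0 t=11 v=3: → [10,22),[0,12); WM=9
i=1 t=26 v=1: → [20,32); WM=24; [0,12) fires=1 [10,22) fires=1
i=2 t=30 v=7: → [30,42),[20,32); WM=28
i=3 t=37 v=4: → [30,42); WM=35; [20,32) fires=2
i=4 t=40 v=2: → [40,52),[30,42); WM=38
i=5 t=47 v=6: → [40,52); WM=45; [30,42) fires=3
i=6 t=36 v=6: DROP (t<45-0); WM=45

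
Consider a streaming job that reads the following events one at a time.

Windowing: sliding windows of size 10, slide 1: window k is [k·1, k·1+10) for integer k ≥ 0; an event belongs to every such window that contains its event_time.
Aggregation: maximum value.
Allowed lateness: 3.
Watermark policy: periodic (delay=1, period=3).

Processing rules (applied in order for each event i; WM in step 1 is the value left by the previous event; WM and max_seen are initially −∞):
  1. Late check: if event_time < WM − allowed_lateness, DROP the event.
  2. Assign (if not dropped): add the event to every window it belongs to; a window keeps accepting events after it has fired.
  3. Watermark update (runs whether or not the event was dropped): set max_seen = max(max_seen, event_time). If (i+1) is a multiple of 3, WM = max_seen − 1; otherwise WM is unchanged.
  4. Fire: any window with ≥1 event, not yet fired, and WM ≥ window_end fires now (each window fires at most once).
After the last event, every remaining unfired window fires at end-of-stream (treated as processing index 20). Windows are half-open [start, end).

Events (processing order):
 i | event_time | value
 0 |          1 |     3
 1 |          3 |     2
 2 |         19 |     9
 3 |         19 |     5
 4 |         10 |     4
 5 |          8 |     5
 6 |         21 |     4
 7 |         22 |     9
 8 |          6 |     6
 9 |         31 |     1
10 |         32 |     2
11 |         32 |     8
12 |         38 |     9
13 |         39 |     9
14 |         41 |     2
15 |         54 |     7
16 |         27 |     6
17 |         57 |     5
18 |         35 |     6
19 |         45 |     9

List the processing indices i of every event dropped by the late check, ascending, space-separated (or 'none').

4 5 8 16 18 19

i=0 t=1 v=3: → [1,11),[0,10); WM=−∞
i=1 t=3 v=2: → [3,13),[2,12),[1,11),[0,10); WM=−∞
i=2 t=19 v=9: → [19,29),[18,28),[17,27),[16,26),[15,25),[14,24),[13,23),[12,22),[11,21),[10,20); WM=18; [0,10) fires=3 [1,11) fires=3 [2,12) fires=2 [3,13) fires=2
i=3 t=19 v=5: → [19,29),[18,28),[17,27),[16,26),[15,25),[14,24),[13,23),[12,22),[11,21),[10,20); WM=18
i=4 t=10 v=4: DROP (t<18-3); WM=18
i=5 t=8 v=5: DROP (t<18-3); WM=18
i=6 t=21 v=4: → [21,31),[20,30),[19,29),[18,28),[17,27),[16,26),[15,25),[14,24),[13,23),[12,22); WM=18
i=7 t=22 v=9: → [22,32),[21,31),[20,30),[19,29),[18,28),[17,27),[16,26),[15,25),[14,24),[13,23); WM=18
i=8 t=6 v=6: DROP (t<18-3); WM=21; [10,20) fires=9 [11,21) fires=9
i=9 t=31 v=1: → [31,41),[30,40),[29,39),[28,38),[27,37),[26,36),[25,35),[24,34),[23,33),[22,32); WM=21
i=10 t=32 v=2: → [32,42),[31,41),[30,40),[29,39),[28,38),[27,37),[26,36),[25,35),[24,34),[23,33); WM=21
i=11 t=32 v=8: → [32,42),[31,41),[30,40),[29,39),[28,38),[27,37),[26,36),[25,35),[24,34),[23,33); WM=31; [12,22) fires=9 [13,23) fires=9 [14,24) fires=9 [15,25) fires=9 [16,26) fires=9 [17,27) fires=9 [18,28) fires=9 [19,29) fires=9 [20,30) fires=9 [21,31) fires=9
i=12 t=38 v=9: → [38,48),[37,47),[36,46),[35,45),[34,44),[33,43),[32,42),[31,41),[30,40),[29,39); WM=31
i=13 t=39 v=9: → [39,49),[38,48),[37,47),[36,46),[35,45),[34,44),[33,43),[32,42),[31,41),[30,40); WM=31
i=14 t=41 v=2: → [41,51),[40,50),[39,49),[38,48),[37,47),[36,46),[35,45),[34,44),[33,43),[32,42); WM=40; [22,32) fires=9 [23,33) fires=8 [24,34) fires=8 [25,35) fires=8 [26,36) fires=8 [27,37) fires=8 [28,38) fires=8 [29,39) fires=9 [30,40) fires=9
i=15 t=54 v=7: → [54,64),[53,63),[52,62),[51,61),[50,60),[49,59),[48,58),[47,57),[46,56),[45,55); WM=40
i=16 t=27 v=6: DROP (t<40-3); WM=40
i=17 t=57 v=5: → [57,67),[56,66),[55,65),[54,64),[53,63),[52,62),[51,61),[50,60),[49,59),[48,58); WM=56; [31,41) fires=9 [32,42) fires=9 [33,43) fires=9 [34,44) fires=9 [35,45) fires=9 [36,46) fires=9 [37,47) fires=9 [38,48) fires=9 [39,49) fires=9 [40,50) fires=2 [41,51) fires=2 [45,55) fires=7 [46,56) fires=7
i=18 t=35 v=6: DROP (t<56-3); WM=56
i=19 t=45 v=9: DROP (t<56-3); WM=56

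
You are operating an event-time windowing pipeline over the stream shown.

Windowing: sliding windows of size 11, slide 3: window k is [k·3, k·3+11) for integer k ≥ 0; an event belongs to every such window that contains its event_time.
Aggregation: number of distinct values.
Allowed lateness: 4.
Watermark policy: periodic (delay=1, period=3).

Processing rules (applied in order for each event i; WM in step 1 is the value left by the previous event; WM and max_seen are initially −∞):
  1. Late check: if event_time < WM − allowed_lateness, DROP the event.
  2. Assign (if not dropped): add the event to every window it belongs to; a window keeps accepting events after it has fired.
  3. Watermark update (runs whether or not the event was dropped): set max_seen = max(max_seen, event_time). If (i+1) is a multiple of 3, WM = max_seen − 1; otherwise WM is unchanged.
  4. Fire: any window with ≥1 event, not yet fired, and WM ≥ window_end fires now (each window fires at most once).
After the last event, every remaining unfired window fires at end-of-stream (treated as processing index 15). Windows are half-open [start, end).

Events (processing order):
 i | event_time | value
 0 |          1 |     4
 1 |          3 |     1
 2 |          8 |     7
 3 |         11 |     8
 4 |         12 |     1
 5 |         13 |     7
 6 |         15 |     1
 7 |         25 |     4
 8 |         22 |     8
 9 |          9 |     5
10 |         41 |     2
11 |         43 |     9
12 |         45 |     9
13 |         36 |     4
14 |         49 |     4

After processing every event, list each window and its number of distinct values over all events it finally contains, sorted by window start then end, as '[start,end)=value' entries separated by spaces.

i=0 t=1 v=4: → [0,11); WM=−∞
i=1 t=3 v=1: → [3,14),[0,11); WM=−∞
i=2 t=8 v=7: → [6,17),[3,14),[0,11); WM=7
i=3 t=11 v=8: → [9,20),[6,17),[3,14); WM=7
i=4 t=12 v=1: → [12,23),[9,20),[6,17),[3,14); WM=7
i=5 t=13 v=7: → [12,23),[9,20),[6,17),[3,14); WM=12; [0,11) fires=3
i=6 t=15 v=1: → [15,26),[12,23),[9,20),[6,17); WM=12
i=7 t=25 v=4: → [24,35),[21,32),[18,29),[15,26); WM=12
i=8 t=22 v=8: → [21,32),[18,29),[15,26),[12,23); WM=24; [3,14) fires=3 [6,17) fires=3 [9,20) fires=3 [12,23) fires=3
i=9 t=9 v=5: DROP (t<24-4); WM=24
i=10 t=41 v=2: → [39,50),[36,47),[33,44); WM=24
i=11 t=43 v=9: → [42,53),[39,50),[36,47),[33,44); WM=42; [15,26) fires=3 [18,29) fires=2 [21,32) fires=2 [24,35) fires=1
i=12 t=45 v=9: → [45,56),[42,53),[39,50),[36,47); WM=42
i=13 t=36 v=4: DROP (t<42-4); WM=42
i=14 t=49 v=4: → [48,59),[45,56),[42,53),[39,50); WM=48; [33,44) fires=2 [36,47) fires=2

[0,11)=3 [3,14)=3 [6,17)=3 [9,20)=3 [12,23)=3 [15,26)=3 [18,29)=2 [21,32)=2 [24,35)=1 [33,44)=2 [36,47)=2 [39,50)=3 [42,53)=2 [45,56)=2 [48,59)=1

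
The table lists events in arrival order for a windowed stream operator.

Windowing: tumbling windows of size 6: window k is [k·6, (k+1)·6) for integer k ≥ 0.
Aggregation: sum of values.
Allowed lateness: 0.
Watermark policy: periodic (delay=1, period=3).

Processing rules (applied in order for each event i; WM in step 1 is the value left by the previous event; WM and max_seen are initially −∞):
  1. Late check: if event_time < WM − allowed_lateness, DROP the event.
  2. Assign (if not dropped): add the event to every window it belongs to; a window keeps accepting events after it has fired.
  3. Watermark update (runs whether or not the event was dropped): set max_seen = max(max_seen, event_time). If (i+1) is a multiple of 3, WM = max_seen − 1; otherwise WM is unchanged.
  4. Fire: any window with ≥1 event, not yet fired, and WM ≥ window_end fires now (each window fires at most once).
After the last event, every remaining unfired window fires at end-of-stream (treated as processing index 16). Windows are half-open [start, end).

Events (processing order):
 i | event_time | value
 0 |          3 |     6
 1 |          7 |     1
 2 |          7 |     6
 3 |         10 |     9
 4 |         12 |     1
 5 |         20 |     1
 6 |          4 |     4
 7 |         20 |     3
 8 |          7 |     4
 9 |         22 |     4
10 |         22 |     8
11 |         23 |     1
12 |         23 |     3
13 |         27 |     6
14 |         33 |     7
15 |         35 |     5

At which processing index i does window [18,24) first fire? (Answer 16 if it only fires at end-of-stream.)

i=0 t=3 v=6: → [0,6); WM=−∞
i=1 t=7 v=1: → [6,12); WM=−∞
i=2 t=7 v=6: → [6,12); WM=6; [0,6) fires=6
i=3 t=10 v=9: → [6,12); WM=6
i=4 t=12 v=1: → [12,18); WM=6
i=5 t=20 v=1: → [18,24); WM=19; [6,12) fires=16 [12,18) fires=1
i=6 t=4 v=4: DROP (t<19-0); WM=19
i=7 t=20 v=3: → [18,24); WM=19
i=8 t=7 v=4: DROP (t<19-0); WM=19
i=9 t=22 v=4: → [18,24); WM=19
i=10 t=22 v=8: → [18,24); WM=19
i=11 t=23 v=1: → [18,24); WM=22
i=12 t=23 v=3: → [18,24); WM=22
i=13 t=27 v=6: → [24,30); WM=22
i=14 t=33 v=7: → [30,36); WM=32; [18,24) fires=20 [24,30) fires=6
i=15 t=35 v=5: → [30,36); WM=32

14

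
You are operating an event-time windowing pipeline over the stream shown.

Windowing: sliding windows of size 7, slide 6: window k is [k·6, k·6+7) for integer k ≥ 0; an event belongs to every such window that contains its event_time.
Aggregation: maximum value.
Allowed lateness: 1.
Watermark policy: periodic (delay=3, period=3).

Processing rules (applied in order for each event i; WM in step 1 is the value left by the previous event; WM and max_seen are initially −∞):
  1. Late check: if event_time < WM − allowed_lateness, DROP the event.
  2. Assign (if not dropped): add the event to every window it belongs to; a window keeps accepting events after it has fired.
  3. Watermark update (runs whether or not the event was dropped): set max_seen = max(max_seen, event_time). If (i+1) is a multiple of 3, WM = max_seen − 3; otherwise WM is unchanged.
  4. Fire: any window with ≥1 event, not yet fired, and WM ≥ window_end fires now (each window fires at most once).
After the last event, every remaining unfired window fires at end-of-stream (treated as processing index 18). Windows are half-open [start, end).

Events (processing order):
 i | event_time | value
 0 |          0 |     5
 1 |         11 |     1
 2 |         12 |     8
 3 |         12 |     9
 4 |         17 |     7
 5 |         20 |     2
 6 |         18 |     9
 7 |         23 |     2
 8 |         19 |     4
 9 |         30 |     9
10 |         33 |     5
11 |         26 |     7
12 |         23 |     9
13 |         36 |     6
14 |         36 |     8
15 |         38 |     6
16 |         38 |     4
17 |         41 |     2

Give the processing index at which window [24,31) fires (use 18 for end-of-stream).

14

i=0 t=0 v=5: → [0,7); WM=−∞
i=1 t=11 v=1: → [6,13); WM=−∞
i=2 t=12 v=8: → [12,19),[6,13); WM=9; [0,7) fires=5
i=3 t=12 v=9: → [12,19),[6,13); WM=9
i=4 t=17 v=7: → [12,19); WM=9
i=5 t=20 v=2: → [18,25); WM=17; [6,13) fires=9
i=6 t=18 v=9: → [18,25),[12,19); WM=17
i=7 t=23 v=2: → [18,25); WM=17
i=8 t=19 v=4: → [18,25); WM=20; [12,19) fires=9
i=9 t=30 v=9: → [30,37),[24,31); WM=20
i=10 t=33 v=5: → [30,37); WM=20
i=11 t=26 v=7: → [24,31); WM=30; [18,25) fires=9
i=12 t=23 v=9: DROP (t<30-1); WM=30
i=13 t=36 v=6: → [36,43),[30,37); WM=30
i=14 t=36 v=8: → [36,43),[30,37); WM=33; [24,31) fires=9
i=15 t=38 v=6: → [36,43); WM=33
i=16 t=38 v=4: → [36,43); WM=33
i=17 t=41 v=2: → [36,43); WM=38; [30,37) fires=9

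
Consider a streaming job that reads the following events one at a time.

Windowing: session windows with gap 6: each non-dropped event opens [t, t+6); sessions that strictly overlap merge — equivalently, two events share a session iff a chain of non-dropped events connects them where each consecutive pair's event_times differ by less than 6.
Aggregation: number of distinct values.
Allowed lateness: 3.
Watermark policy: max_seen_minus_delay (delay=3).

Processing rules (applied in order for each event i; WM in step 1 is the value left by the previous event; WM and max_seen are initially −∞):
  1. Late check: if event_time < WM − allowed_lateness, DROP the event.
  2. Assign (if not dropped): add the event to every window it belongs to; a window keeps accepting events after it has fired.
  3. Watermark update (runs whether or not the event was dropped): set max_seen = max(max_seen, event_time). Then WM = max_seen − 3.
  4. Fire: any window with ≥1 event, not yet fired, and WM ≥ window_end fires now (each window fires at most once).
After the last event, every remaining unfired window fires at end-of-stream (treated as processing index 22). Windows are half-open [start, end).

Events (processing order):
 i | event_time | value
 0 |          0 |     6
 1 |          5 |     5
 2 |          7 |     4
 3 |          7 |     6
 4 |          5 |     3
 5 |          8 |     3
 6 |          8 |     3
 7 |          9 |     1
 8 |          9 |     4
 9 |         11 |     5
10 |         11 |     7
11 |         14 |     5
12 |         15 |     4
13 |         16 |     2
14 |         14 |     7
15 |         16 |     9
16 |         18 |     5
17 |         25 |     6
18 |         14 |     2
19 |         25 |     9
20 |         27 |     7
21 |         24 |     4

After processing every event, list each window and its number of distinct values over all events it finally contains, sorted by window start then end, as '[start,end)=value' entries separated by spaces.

i=0 t=0 v=6: → [0,6); WM=-3
i=1 t=5 v=5: → [0,11); WM=2
i=2 t=7 v=4: → [0,13); WM=4
i=3 t=7 v=6: → [0,13); WM=4
i=4 t=5 v=3: → [0,13); WM=4
i=5 t=8 v=3: → [0,14); WM=5
i=6 t=8 v=3: → [0,14); WM=5
i=7 t=9 v=1: → [0,15); WM=6
i=8 t=9 v=4: → [0,15); WM=6
i=9 t=11 v=5: → [0,17); WM=8
i=10 t=11 v=7: → [0,17); WM=8
i=11 t=14 v=5: → [0,20); WM=11
i=12 t=15 v=4: → [0,21); WM=12
i=13 t=16 v=2: → [0,22); WM=13
i=14 t=14 v=7: → [0,22); WM=13
i=15 t=16 v=9: → [0,22); WM=13
i=16 t=18 v=5: → [0,24); WM=15
i=17 t=25 v=6: → [25,31); WM=22
i=18 t=14 v=2: DROP (t<22-3); WM=22
i=19 t=25 v=9: → [25,31); WM=22
i=20 t=27 v=7: → [25,33); WM=24
i=21 t=24 v=4: → [24,33); WM=24

[0,24)=8 [24,33)=4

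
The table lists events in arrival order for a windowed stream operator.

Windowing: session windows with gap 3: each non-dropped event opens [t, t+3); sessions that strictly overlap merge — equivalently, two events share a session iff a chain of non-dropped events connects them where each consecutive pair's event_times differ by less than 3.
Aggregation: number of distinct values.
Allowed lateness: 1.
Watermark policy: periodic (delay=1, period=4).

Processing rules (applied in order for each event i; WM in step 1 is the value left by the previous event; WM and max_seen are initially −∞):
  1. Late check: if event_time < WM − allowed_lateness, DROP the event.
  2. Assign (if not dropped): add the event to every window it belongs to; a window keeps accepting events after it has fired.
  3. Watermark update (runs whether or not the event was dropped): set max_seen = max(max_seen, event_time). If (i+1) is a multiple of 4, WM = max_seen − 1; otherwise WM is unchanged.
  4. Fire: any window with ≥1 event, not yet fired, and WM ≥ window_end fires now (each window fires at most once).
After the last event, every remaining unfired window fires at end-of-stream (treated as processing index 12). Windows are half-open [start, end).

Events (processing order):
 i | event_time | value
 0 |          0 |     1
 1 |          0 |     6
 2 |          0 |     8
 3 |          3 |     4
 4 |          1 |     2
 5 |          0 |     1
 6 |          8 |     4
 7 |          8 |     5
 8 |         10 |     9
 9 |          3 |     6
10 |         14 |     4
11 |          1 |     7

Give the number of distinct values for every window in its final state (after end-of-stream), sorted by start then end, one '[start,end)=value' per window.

i=0 t=0 v=1: → [0,3); WM=−∞
i=1 t=0 v=6: → [0,3); WM=−∞
i=2 t=0 v=8: → [0,3); WM=−∞
i=3 t=3 v=4: → [3,6); WM=2
i=4 t=1 v=2: → [0,6); WM=2
i=5 t=0 v=1: DROP (t<2-1); WM=2
i=6 t=8 v=4: → [8,11); WM=2
i=7 t=8 v=5: → [8,11); WM=7
i=8 t=10 v=9: → [8,13); WM=7
i=9 t=3 v=6: DROP (t<7-1); WM=7
i=10 t=14 v=4: → [14,17); WM=7
i=11 t=1 v=7: DROP (t<7-1); WM=13

[0,6)=5 [8,13)=3 [14,17)=1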